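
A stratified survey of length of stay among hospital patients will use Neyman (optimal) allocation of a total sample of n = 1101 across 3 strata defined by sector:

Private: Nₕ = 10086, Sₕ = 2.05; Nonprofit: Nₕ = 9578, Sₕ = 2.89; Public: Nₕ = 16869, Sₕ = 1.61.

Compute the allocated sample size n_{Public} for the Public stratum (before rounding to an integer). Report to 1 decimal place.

396.0

Neyman allocation: nₕ = n·NₕSₕ / Σⱼ NⱼSⱼ.
Σ NⱼSⱼ = 10086·2.05 + 9578·2.89 + 16869·1.61 = 75515.81.
n_{Public} = 1101·16869·1.61 / 75515.81 = 396.0.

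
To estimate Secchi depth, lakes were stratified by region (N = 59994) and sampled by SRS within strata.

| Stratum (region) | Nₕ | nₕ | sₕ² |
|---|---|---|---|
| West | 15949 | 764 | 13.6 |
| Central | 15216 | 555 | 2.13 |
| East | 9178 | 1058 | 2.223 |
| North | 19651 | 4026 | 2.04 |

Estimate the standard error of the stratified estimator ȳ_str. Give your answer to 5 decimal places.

Var(ȳ_str) = Σₕ Wₕ²(1 − fₕ)sₕ²/nₕ with Wₕ = Nₕ/N, N = 59994.
West: Wₕ = 0.26584325; term = 0.26584325²·(1 − 0.04790269)·13.6/764 = 0.0011977831.
Central: Wₕ = 0.25362536; term = 0.25362536²·(1 − 0.03647476)·2.13/555 = 2.3786748 × 10^-4.
East: Wₕ = 0.15298196; term = 0.15298196²·(1 − 0.11527566)·2.223/1058 = 4.3505307 × 10^-5.
North: Wₕ = 0.32754942; term = 0.32754942²·(1 − 0.20487507)·2.04/4026 = 4.3226039 × 10^-5.
Sum = 0.0015223819.
SE = √(0.0015223819) = 0.03902.

0.03902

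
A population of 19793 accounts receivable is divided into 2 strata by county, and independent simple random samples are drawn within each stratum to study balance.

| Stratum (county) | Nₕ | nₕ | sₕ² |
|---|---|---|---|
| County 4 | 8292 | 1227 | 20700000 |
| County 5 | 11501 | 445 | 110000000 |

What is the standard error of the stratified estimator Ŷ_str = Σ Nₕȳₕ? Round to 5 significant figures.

Var(Ŷ_str) = Σₕ Nₕ²(1 − fₕ)sₕ²/nₕ.
County 4: 8292²·(1 − 1227/8292)·20700000/1227 = 9.8831922 × 10^11.
County 5: 11501²·(1 − 445/11501)·110000000/445 = 3.1431587 × 10^13.
Sum = 3.2419906 × 10^13.
SE = √(3.2419906 × 10^13) = 5.6938 × 10^6.

5.6938 × 10^6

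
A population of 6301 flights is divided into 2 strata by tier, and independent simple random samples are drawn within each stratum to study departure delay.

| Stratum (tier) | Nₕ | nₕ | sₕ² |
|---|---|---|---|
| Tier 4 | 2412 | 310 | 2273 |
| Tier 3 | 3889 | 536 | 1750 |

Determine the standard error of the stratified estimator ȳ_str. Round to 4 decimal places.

1.4173

Var(ȳ_str) = Σₕ Wₕ²(1 − fₕ)sₕ²/nₕ with Wₕ = Nₕ/N, N = 6301.
Tier 4: Wₕ = 0.38279638; term = 0.38279638²·(1 − 0.12852405)·2273/310 = 0.9363297.
Tier 3: Wₕ = 0.61720362; term = 0.61720362²·(1 − 0.13782463)·1750/536 = 1.0723234.
Sum = 2.0086531.
SE = √(2.0086531) = 1.4173.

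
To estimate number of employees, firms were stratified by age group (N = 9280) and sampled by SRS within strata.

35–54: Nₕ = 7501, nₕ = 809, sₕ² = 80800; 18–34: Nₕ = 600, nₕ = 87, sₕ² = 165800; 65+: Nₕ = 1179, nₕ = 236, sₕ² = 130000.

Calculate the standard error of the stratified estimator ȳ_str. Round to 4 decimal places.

Var(ȳ_str) = Σₕ Wₕ²(1 − fₕ)sₕ²/nₕ with Wₕ = Nₕ/N, N = 9280.
35–54: Wₕ = 0.80829741; term = 0.80829741²·(1 − 0.10785229)·80800/809 = 58.215949.
18–34: Wₕ = 0.06465517; term = 0.06465517²·(1 − 0.14500000)·165800/87 = 6.8114243.
65+: Wₕ = 0.12704741; term = 0.12704741²·(1 − 0.20016964)·130000/236 = 7.1114948.
Sum = 72.138868.
SE = √(72.138868) = 8.4935.

8.4935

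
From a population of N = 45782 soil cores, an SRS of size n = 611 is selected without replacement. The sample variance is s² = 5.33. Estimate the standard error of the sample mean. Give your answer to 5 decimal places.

0.09277

Under SRS without replacement, Var(ȳ) = (1 − f)·s²/n with f = n/N = 611/45782 = 0.01334586.
Var(ȳ) = (1 − 0.01334586)·5.33/611 = 0.98665414·0.0087234043 = 0.008606983.
SE(ȳ) = √(0.008606983) = 0.09277.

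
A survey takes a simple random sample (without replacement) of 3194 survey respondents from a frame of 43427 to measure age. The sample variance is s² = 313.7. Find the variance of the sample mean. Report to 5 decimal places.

Under SRS without replacement, Var(ȳ) = (1 − f)·s²/n with f = n/N = 3194/43427 = 0.07354871.
Var(ȳ) = (1 − 0.07354871)·313.7/3194 = 0.92645129·0.098215404 = 0.090991787.

0.09099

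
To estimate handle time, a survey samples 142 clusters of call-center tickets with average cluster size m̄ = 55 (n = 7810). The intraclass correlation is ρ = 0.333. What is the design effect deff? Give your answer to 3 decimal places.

18.982

deff = 1 + (55 − 1)·0.333 = 1 + 17.982 = 18.982.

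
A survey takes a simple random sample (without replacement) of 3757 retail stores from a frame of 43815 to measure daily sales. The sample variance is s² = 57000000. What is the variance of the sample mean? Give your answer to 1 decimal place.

13870.8

Under SRS without replacement, Var(ȳ) = (1 − f)·s²/n with f = n/N = 3757/43815 = 0.08574689.
Var(ȳ) = (1 − 0.08574689)·57000000/3757 = 0.91425311·15171.68 = 13870.755.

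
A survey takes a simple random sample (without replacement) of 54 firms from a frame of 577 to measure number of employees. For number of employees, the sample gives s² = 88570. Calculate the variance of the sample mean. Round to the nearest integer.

Under SRS without replacement, Var(ȳ) = (1 − f)·s²/n with f = n/N = 54/577 = 0.09358752.
Var(ȳ) = (1 − 0.09358752)·88570/54 = 0.90641248·1640.1852 = 1486.6843.

1487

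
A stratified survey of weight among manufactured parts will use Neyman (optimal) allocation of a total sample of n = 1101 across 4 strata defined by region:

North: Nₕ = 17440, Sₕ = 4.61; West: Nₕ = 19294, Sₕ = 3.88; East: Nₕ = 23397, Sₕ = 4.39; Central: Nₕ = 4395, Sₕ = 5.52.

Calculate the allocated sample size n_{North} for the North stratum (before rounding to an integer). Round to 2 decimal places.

313.64

Neyman allocation: nₕ = n·NₕSₕ / Σⱼ NⱼSⱼ.
Σ NⱼSⱼ = 17440·4.61 + 19294·3.88 + 23397·4.39 + 4395·5.52 = 282232.35.
n_{North} = 1101·17440·4.61 / 282232.35 = 313.64.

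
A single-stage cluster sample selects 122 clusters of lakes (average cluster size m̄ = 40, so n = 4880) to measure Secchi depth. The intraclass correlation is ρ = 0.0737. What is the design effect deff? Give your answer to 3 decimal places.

deff = 1 + (40 − 1)·0.0737 = 1 + 2.8743 = 3.8743.

3.874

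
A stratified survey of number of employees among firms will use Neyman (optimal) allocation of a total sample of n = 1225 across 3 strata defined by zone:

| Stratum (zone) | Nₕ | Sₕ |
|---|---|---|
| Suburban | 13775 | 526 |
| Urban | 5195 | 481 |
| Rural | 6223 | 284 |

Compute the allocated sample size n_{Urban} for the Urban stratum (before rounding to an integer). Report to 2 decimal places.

Neyman allocation: nₕ = n·NₕSₕ / Σⱼ NⱼSⱼ.
Σ NⱼSⱼ = 13775·526 + 5195·481 + 6223·284 = 1.1511777 × 10^7.
n_{Urban} = 1225·5195·481 / (1.1511777 × 10^7) = 265.90.

265.90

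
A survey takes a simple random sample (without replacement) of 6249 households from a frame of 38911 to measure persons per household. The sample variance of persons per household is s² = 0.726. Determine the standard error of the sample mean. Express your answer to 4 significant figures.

0.009875

Under SRS without replacement, Var(ȳ) = (1 − f)·s²/n with f = n/N = 6249/38911 = 0.16059726.
Var(ȳ) = (1 − 0.16059726)·0.726/6249 = 0.83940274·1.1617859 × 10^-4 = 9.7520626 × 10^-5.
SE(ȳ) = √(9.7520626 × 10^-5) = 0.009875.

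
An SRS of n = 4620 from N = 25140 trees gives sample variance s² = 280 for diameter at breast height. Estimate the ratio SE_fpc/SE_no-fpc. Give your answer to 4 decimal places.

0.9035

f = n/N = 4620/25140 = 0.18377088.
SE_no-fpc = √(s²/n) = 0.24618298; SE_fpc = √((1−f)s²/n) = 0.222415.
Ratio = √(1−f) = 0.90345399.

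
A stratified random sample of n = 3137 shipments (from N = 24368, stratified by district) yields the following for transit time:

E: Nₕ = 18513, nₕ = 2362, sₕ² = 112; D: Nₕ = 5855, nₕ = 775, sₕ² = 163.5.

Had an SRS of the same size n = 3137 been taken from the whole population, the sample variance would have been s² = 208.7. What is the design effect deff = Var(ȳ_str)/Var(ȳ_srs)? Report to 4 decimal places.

0.5942

Var(ȳ_str) = Σ Wₕ²(1−fₕ)sₕ²/nₕ with Wₕ = Nₕ/24368:
  E: (18513/24368)²·(1−2362/18513)·112/2362 = 0.023876715
  D: (5855/24368)²·(1−775/5855)·163.5/775 = 0.01056737
  → Var(ȳ_str) = 0.034444085.
Var(ȳ_srs) = (1 − 3137/24368)·208.7/3137 = 0.05796402.
deff = 0.034444085 / 0.05796402 = 0.5942.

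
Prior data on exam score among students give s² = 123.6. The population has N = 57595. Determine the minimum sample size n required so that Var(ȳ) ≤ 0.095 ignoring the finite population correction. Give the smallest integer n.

Without fpc, n₀ = s²/D = 123.6/0.095 = 1301.0526.
Rounding up, n = 1302.

1302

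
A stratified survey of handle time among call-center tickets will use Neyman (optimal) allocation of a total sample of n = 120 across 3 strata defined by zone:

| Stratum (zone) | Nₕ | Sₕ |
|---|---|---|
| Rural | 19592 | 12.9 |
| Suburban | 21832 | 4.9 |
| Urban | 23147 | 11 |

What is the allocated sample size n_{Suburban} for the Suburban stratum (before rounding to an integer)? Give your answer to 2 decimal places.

Neyman allocation: nₕ = n·NₕSₕ / Σⱼ NⱼSⱼ.
Σ NⱼSⱼ = 19592·12.9 + 21832·4.9 + 23147·11 = 614330.6.
n_{Suburban} = 120·21832·4.9 / 614330.6 = 20.90.

20.90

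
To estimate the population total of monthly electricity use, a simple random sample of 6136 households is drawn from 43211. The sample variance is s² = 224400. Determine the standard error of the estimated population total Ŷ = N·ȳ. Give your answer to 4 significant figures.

Var(Ŷ) = N²·Var(ȳ) = N²·(1 − n/N)·s²/n.
f = 6136/43211 = 0.14200088; Var(ȳ) = 0.85799912·224400/6136 = 31.377934.
Var(Ŷ) = 43211² · 31.377934 = 5.8588581 × 10^10.
SE(Ŷ) = √(5.8588581 × 10^10) = 242100.

242100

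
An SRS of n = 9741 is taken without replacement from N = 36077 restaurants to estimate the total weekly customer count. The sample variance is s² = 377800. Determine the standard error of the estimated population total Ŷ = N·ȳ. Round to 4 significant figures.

192000

Var(Ŷ) = N²·Var(ȳ) = N²·(1 − n/N)·s²/n.
f = 9741/36077 = 0.27000582; Var(ȳ) = 0.72999418·377800/9741 = 28.312473.
Var(Ŷ) = 36077² · 28.312473 = 3.6850097 × 10^10.
SE(Ŷ) = √(3.6850097 × 10^10) = 192000.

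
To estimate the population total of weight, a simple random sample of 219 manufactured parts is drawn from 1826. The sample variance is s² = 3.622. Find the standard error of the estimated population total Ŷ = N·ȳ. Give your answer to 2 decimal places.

220.30

Var(Ŷ) = N²·Var(ȳ) = N²·(1 − n/N)·s²/n.
f = 219/1826 = 0.11993428; Var(ȳ) = 0.88006572·3.622/219 = 0.014555242.
Var(Ŷ) = 1826² · 0.014555242 = 48531.194.
SE(Ŷ) = √(48531.194) = 220.30.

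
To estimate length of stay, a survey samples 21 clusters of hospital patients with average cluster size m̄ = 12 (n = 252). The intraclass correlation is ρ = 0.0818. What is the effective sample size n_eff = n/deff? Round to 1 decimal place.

132.6

deff = 1 + (12 − 1)·0.0818 = 1 + 0.8998 = 1.8998.
n_eff = 252 / 1.8998 = 132.6.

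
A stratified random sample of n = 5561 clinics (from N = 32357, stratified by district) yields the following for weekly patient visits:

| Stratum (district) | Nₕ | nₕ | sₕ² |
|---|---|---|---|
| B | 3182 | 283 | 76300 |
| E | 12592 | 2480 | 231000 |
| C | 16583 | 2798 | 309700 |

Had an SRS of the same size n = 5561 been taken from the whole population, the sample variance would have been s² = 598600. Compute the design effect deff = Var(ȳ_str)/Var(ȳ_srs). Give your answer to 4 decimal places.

0.4248

Var(ȳ_str) = Σ Wₕ²(1−fₕ)sₕ²/nₕ with Wₕ = Nₕ/32357:
  B: (3182/32357)²·(1−283/3182)·76300/283 = 2.3754724
  E: (12592/32357)²·(1−2480/12592)·231000/2480 = 11.328061
  C: (16583/32357)²·(1−2798/16583)·309700/2798 = 24.16723
  → Var(ȳ_str) = 37.870763.
Var(ȳ_srs) = (1 − 5561/32357)·598600/5561 = 89.142649.
deff = 37.870763 / 89.142649 = 0.4248.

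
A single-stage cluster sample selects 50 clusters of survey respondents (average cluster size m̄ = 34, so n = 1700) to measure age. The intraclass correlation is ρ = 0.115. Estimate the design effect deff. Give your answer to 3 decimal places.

deff = 1 + (34 − 1)·0.115 = 1 + 3.795 = 4.795.

4.795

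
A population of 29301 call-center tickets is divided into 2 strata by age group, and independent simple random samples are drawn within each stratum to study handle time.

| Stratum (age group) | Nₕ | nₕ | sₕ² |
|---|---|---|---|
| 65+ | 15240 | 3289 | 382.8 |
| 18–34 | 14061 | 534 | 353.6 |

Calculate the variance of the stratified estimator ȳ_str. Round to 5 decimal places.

Var(ȳ_str) = Σₕ Wₕ²(1 − fₕ)sₕ²/nₕ with Wₕ = Nₕ/N, N = 29301.
65+: Wₕ = 0.52011877; term = 0.52011877²·(1 − 0.21581365)·382.8/3289 = 0.024690642.
18–34: Wₕ = 0.47988123; term = 0.47988123²·(1 − 0.03797738)·353.6/534 = 0.14669787.
Sum = 0.17138851.

0.17139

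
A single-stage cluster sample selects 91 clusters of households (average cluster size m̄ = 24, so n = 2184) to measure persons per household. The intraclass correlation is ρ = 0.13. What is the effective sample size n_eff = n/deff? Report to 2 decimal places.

547.37

deff = 1 + (24 − 1)·0.13 = 1 + 2.99 = 3.99.
n_eff = 2184 / 3.99 = 547.37.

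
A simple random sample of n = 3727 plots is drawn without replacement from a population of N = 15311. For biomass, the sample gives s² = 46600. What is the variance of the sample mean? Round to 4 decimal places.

9.4598

Under SRS without replacement, Var(ȳ) = (1 − f)·s²/n with f = n/N = 3727/15311 = 0.24341976.
Var(ȳ) = (1 − 0.24341976)·46600/3727 = 0.75658024·12.503354 = 9.4597905.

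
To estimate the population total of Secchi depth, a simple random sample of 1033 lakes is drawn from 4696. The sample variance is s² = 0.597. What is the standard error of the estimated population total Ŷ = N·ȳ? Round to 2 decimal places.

Var(Ŷ) = N²·Var(ȳ) = N²·(1 − n/N)·s²/n.
f = 1033/4696 = 0.21997445; Var(ȳ) = 0.78002555·0.597/1033 = 4.5079889 × 10^-4.
Var(Ŷ) = 4696² · (4.5079889 × 10^-4) = 9941.2047.
SE(Ŷ) = √(9941.2047) = 99.71.

99.71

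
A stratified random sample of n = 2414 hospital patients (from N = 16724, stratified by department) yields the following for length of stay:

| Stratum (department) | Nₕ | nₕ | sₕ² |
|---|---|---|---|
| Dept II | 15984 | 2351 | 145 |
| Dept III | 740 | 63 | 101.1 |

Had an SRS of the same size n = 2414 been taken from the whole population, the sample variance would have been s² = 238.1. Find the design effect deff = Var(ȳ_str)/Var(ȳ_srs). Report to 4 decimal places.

0.6034

Var(ȳ_str) = Σ Wₕ²(1−fₕ)sₕ²/nₕ with Wₕ = Nₕ/16724:
  Dept II: (15984/16724)²·(1−2351/15984)·145/2351 = 0.048052054
  Dept III: (740/16724)²·(1−63/740)·101.1/63 = 0.002874423
  → Var(ȳ_str) = 0.050926477.
Var(ȳ_srs) = (1 − 2414/16724)·238.1/2414 = 0.08439595.
deff = 0.050926477 / 0.08439595 = 0.6034.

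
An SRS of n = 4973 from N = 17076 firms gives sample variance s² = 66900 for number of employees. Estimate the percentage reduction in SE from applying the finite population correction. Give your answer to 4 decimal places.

15.8114

f = n/N = 4973/17076 = 0.29122745.
SE_no-fpc = √(s²/n) = 3.6677847; SE_fpc = √((1−f)s²/n) = 3.0878577.
Ratio = √(1−f) = 0.84188630. Reduction = 100·(1 − 0.84188630) = 15.8114%.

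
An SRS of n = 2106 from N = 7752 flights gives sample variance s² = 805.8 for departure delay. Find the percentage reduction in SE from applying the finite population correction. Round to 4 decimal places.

f = n/N = 2106/7752 = 0.27167183.
SE_no-fpc = √(s²/n) = 0.61856373; SE_fpc = √((1−f)s²/n) = 0.52789555.
Ratio = √(1−f) = 0.85342145. Reduction = 100·(1 − 0.85342145) = 14.6579%.

14.6579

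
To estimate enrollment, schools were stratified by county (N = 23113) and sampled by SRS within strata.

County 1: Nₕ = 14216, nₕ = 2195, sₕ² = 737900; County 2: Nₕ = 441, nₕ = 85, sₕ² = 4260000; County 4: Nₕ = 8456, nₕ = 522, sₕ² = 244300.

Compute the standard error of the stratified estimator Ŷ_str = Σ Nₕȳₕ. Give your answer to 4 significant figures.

311000

Var(Ŷ_str) = Σₕ Nₕ²(1 − fₕ)sₕ²/nₕ.
County 1: 14216²·(1 − 2195/14216)·737900/2195 = 5.7448805 × 10^10.
County 2: 441²·(1 − 85/441)·4260000/85 = 7.8682701 × 10^9.
County 4: 8456²·(1 − 522/8456)·244300/522 = 3.1398589 × 10^10.
Sum = 9.6715664 × 10^10.
SE = √(9.6715664 × 10^10) = 311000.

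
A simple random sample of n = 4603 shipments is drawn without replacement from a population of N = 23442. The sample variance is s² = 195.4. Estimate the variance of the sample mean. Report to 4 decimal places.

Under SRS without replacement, Var(ȳ) = (1 − f)·s²/n with f = n/N = 4603/23442 = 0.19635697.
Var(ȳ) = (1 − 0.19635697)·195.4/4603 = 0.80364303·0.042450576 = 0.034115109.

0.0341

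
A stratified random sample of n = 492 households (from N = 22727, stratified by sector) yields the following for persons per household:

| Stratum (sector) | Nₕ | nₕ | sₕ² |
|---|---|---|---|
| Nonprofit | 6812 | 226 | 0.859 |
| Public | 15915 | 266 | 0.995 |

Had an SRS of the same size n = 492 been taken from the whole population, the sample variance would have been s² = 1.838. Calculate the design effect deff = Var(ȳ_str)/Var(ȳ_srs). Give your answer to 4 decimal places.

0.5838

Var(ȳ_str) = Σ Wₕ²(1−fₕ)sₕ²/nₕ with Wₕ = Nₕ/22727:
  Nonprofit: (6812/22727)²·(1−226/6812)·0.859/226 = 3.3013903 × 10^-4
  Public: (15915/22727)²·(1−266/15915)·0.995/266 = 0.0018036425
  → Var(ȳ_str) = 0.0021337815.
Var(ȳ_srs) = (1 − 492/22727)·1.838/492 = 0.0036548994.
deff = 0.0021337815 / 0.0036548994 = 0.5838.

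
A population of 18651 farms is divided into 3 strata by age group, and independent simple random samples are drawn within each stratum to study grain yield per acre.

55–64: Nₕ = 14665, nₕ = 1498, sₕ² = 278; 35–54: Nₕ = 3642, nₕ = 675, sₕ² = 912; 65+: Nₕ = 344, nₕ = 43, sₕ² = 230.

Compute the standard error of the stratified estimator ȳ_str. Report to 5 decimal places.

Var(ȳ_str) = Σₕ Wₕ²(1 − fₕ)sₕ²/nₕ with Wₕ = Nₕ/N, N = 18651.
55–64: Wₕ = 0.78628492; term = 0.78628492²·(1 − 0.10214797)·278/1498 = 0.10301433.
35–54: Wₕ = 0.19527103; term = 0.19527103²·(1 − 0.18533773)·912/675 = 0.041970516.
65+: Wₕ = 0.01844405; term = 0.01844405²·(1 − 0.12500000)·230/43 = 0.0015921357.
Sum = 0.14657698.
SE = √(0.14657698) = 0.38285.

0.38285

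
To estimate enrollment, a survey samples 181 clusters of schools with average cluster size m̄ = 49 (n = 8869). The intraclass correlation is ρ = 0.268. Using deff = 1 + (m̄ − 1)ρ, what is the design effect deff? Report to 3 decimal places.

deff = 1 + (49 − 1)·0.268 = 1 + 12.864 = 13.864.

13.864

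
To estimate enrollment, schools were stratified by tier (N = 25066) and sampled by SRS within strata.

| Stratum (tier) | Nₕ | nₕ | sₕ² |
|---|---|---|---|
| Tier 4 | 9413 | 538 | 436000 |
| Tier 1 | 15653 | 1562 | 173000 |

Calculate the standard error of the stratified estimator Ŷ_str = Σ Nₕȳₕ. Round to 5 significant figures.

Var(Ŷ_str) = Σₕ Nₕ²(1 − fₕ)sₕ²/nₕ.
Tier 4: 9413²·(1 − 538/9413)·436000/538 = 6.7701865 × 10^10.
Tier 1: 15653²·(1 − 1562/15653)·173000/1562 = 2.4428932 × 10^10.
Sum = 9.2130797 × 10^10.
SE = √(9.2130797 × 10^10) = 303530.

303530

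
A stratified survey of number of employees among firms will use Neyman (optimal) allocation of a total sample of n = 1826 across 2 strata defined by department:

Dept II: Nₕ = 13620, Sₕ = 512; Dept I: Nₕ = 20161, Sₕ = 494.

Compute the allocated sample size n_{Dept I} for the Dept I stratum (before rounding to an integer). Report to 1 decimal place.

Neyman allocation: nₕ = n·NₕSₕ / Σⱼ NⱼSⱼ.
Σ NⱼSⱼ = 13620·512 + 20161·494 = 1.6932974 × 10^7.
n_{Dept I} = 1826·20161·494 / (1.6932974 × 10^7) = 1074.0.

1074.0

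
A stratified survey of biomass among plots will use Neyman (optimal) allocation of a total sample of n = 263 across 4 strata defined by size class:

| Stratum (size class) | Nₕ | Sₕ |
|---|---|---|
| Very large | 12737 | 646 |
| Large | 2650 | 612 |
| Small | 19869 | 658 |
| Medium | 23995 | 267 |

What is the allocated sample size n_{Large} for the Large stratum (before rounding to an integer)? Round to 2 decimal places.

Neyman allocation: nₕ = n·NₕSₕ / Σⱼ NⱼSⱼ.
Σ NⱼSⱼ = 12737·646 + 2650·612 + 19869·658 + 23995·267 = 2.9330369 × 10^7.
n_{Large} = 263·2650·612 / (2.9330369 × 10^7) = 14.54.

14.54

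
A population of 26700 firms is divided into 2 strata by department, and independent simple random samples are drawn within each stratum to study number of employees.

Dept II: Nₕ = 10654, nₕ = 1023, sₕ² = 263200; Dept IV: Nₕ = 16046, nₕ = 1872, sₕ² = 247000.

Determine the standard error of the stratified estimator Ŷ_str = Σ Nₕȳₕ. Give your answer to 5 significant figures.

237500

Var(Ŷ_str) = Σₕ Nₕ²(1 − fₕ)sₕ²/nₕ.
Dept II: 10654²·(1 − 1023/10654)·263200/1023 = 2.6399416 × 10^10.
Dept IV: 16046²·(1 − 1872/16046)·247000/1872 = 3.0008917 × 10^10.
Sum = 5.6408333 × 10^10.
SE = √(5.6408333 × 10^10) = 237500.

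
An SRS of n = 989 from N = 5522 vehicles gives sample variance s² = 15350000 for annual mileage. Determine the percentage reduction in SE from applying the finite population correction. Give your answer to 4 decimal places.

9.3966

f = n/N = 989/5522 = 0.17910177.
SE_no-fpc = √(s²/n) = 124.58221; SE_fpc = √((1−f)s²/n) = 112.87576.
Ratio = √(1−f) = 0.90603434. Reduction = 100·(1 − 0.90603434) = 9.3966%.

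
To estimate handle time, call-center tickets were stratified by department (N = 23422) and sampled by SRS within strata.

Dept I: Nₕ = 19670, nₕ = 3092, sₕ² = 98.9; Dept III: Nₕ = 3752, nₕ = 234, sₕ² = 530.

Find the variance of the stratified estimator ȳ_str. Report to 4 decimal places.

0.0735

Var(ȳ_str) = Σₕ Wₕ²(1 − fₕ)sₕ²/nₕ with Wₕ = Nₕ/N, N = 23422.
Dept I: Wₕ = 0.83980873; term = 0.83980873²·(1 − 0.15719370)·98.9/3092 = 0.019012768.
Dept III: Wₕ = 0.16019127; term = 0.16019127²·(1 − 0.06236674)·530/234 = 0.054496765.
Sum = 0.073509533.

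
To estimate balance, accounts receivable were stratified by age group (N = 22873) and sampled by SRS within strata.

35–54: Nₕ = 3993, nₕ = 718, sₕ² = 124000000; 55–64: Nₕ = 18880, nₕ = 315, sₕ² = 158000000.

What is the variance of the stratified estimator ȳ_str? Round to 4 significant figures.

340400

Var(ȳ_str) = Σₕ Wₕ²(1 − fₕ)sₕ²/nₕ with Wₕ = Nₕ/N, N = 22873.
35–54: Wₕ = 0.17457264; term = 0.17457264²·(1 − 0.17981468)·124000000/718 = 4316.7967.
55–64: Wₕ = 0.82542736; term = 0.82542736²·(1 − 0.01668432)·158000000/315 = 336044.83.
Sum = 340361.63.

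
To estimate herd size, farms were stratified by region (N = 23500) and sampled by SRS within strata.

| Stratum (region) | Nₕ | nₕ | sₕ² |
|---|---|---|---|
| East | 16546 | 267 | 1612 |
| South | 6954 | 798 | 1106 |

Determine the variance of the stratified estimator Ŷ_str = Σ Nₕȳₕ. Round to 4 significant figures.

1.686 × 10^9

Var(Ŷ_str) = Σₕ Nₕ²(1 − fₕ)sₕ²/nₕ.
East: 16546²·(1 − 267/16546)·1612/267 = 1.6262021 × 10^9.
South: 6954²·(1 − 798/6954)·1106/798 = 5.9331528 × 10^7.
Sum = 1.6855336 × 10^9.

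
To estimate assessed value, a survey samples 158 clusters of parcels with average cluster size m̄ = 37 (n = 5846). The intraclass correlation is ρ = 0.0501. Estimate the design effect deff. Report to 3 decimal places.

deff = 1 + (37 − 1)·0.0501 = 1 + 1.8036 = 2.8036.

2.804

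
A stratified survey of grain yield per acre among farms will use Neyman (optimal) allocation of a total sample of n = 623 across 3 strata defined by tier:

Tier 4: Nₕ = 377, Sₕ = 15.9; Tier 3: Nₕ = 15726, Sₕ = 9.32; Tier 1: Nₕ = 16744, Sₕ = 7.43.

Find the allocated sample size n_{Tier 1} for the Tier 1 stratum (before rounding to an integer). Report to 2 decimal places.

Neyman allocation: nₕ = n·NₕSₕ / Σⱼ NⱼSⱼ.
Σ NⱼSⱼ = 377·15.9 + 15726·9.32 + 16744·7.43 = 276968.54.
n_{Tier 1} = 623·16744·7.43 / 276968.54 = 279.84.

279.84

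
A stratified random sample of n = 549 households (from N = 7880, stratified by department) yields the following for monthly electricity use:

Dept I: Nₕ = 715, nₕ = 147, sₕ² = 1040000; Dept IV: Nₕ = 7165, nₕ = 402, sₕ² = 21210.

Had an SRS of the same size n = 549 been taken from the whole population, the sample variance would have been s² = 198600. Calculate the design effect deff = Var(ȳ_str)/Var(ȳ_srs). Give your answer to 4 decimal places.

0.2598

Var(ȳ_str) = Σ Wₕ²(1−fₕ)sₕ²/nₕ with Wₕ = Nₕ/7880:
  Dept I: (715/7880)²·(1−147/715)·1040000/147 = 46.271965
  Dept IV: (7165/7880)²·(1−402/7165)·21210/402 = 41.173498
  → Var(ȳ_str) = 87.445463.
Var(ȳ_srs) = (1 − 549/7880)·198600/549 = 336.54559.
deff = 87.445463 / 336.54559 = 0.2598.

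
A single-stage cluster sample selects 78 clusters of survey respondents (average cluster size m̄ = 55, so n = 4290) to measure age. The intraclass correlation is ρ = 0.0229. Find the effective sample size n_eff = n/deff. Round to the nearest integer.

deff = 1 + (55 − 1)·0.0229 = 1 + 1.2366 = 2.2366.
n_eff = 4290 / 2.2366 = 1918.

1918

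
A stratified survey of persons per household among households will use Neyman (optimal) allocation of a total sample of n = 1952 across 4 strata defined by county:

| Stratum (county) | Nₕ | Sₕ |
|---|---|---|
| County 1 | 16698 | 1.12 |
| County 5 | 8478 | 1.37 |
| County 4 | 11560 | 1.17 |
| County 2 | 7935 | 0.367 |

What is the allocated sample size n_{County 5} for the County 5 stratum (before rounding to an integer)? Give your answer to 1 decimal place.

Neyman allocation: nₕ = n·NₕSₕ / Σⱼ NⱼSⱼ.
Σ NⱼSⱼ = 16698·1.12 + 8478·1.37 + 11560·1.17 + 7935·0.367 = 46753.965.
n_{County 5} = 1952·8478·1.37 / 46753.965 = 484.9.

484.9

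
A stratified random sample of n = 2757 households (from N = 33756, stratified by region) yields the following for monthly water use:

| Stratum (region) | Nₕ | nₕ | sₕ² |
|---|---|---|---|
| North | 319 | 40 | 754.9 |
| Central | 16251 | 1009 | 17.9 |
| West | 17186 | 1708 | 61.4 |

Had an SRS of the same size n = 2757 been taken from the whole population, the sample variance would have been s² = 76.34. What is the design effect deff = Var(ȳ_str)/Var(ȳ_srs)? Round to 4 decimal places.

0.5397

Var(ȳ_str) = Σ Wₕ²(1−fₕ)sₕ²/nₕ with Wₕ = Nₕ/33756:
  North: (319/33756)²·(1−40/319)·754.9/40 = 0.0014740844
  Central: (16251/33756)²·(1−1009/16251)·17.9/1009 = 0.0038563989
  West: (17186/33756)²·(1−1708/17186)·61.4/1708 = 0.0083920526
  → Var(ȳ_str) = 0.013722536.
Var(ȳ_srs) = (1 − 2757/33756)·76.34/2757 = 0.025427994.
deff = 0.013722536 / 0.025427994 = 0.5397.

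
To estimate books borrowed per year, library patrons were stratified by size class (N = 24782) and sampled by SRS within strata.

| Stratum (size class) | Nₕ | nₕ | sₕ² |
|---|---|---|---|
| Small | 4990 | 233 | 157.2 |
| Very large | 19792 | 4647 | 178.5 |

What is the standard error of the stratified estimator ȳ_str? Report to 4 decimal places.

0.2117

Var(ȳ_str) = Σₕ Wₕ²(1 − fₕ)sₕ²/nₕ with Wₕ = Nₕ/N, N = 24782.
Small: Wₕ = 0.20135582; term = 0.20135582²·(1 − 0.04669339)·157.2/233 = 0.026076999.
Very large: Wₕ = 0.79864418; term = 0.79864418²·(1 − 0.23479184)·178.5/4647 = 0.018747864.
Sum = 0.044824863.
SE = √(0.044824863) = 0.2117.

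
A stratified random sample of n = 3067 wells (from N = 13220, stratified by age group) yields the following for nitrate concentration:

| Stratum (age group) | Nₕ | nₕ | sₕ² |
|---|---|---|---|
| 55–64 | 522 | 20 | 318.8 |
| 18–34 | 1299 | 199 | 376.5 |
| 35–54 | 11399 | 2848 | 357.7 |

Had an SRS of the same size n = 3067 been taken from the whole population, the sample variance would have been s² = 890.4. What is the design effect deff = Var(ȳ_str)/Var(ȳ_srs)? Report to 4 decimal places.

0.4907

Var(ȳ_str) = Σ Wₕ²(1−fₕ)sₕ²/nₕ with Wₕ = Nₕ/13220:
  55–64: (522/13220)²·(1−20/522)·318.8/20 = 0.023900095
  18–34: (1299/13220)²·(1−199/1299)·376.5/199 = 0.015468594
  35–54: (11399/13220)²·(1−2848/11399)·357.7/2848 = 0.07004864
  → Var(ȳ_str) = 0.10941733.
Var(ȳ_srs) = (1 − 3067/13220)·890.4/3067 = 0.22296377.
deff = 0.10941733 / 0.22296377 = 0.4907.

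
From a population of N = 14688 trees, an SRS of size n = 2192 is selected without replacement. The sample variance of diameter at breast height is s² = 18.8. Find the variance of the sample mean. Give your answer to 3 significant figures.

0.00730

Under SRS without replacement, Var(ȳ) = (1 − f)·s²/n with f = n/N = 2192/14688 = 0.14923747.
Var(ȳ) = (1 − 0.14923747)·18.8/2192 = 0.85076253·0.0085766423 = 0.0072966859.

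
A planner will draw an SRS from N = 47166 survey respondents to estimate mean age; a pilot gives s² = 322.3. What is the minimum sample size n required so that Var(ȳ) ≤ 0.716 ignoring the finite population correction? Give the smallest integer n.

Without fpc, n₀ = s²/D = 322.3/0.716 = 450.1397.
Rounding up, n = 451.

451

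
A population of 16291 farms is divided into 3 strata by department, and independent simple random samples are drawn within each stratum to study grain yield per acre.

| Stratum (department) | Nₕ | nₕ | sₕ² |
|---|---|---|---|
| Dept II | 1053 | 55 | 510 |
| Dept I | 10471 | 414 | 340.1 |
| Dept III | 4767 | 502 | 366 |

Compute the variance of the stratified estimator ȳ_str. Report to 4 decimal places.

0.4185

Var(ȳ_str) = Σₕ Wₕ²(1 − fₕ)sₕ²/nₕ with Wₕ = Nₕ/N, N = 16291.
Dept II: Wₕ = 0.06463692; term = 0.06463692²·(1 − 0.05223172)·510/55 = 0.036717315.
Dept I: Wₕ = 0.64274753; term = 0.64274753²·(1 − 0.03953777)·340.1/414 = 0.32596233.
Dept III: Wₕ = 0.29261555; term = 0.29261555²·(1 − 0.10530732)·366/502 = 0.055852944.
Sum = 0.41853259.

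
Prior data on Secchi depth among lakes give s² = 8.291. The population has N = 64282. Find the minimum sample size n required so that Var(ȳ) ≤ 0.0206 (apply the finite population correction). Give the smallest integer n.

Without fpc, n₀ = s²/D = 8.291/0.0206 = 402.4757.
With fpc, (1 − n/N)·s²/n ≤ D requires n ≥ n₀/(1 + n₀/N) = 402.4757/(1 + 402.4757/64282) = 399.9714.
Rounding up, n = 400.

400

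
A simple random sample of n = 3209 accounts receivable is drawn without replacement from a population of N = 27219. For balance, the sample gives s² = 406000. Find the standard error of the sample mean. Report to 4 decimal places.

Under SRS without replacement, Var(ȳ) = (1 − f)·s²/n with f = n/N = 3209/27219 = 0.11789559.
Var(ȳ) = (1 − 0.11789559)·406000/3209 = 0.88210441·126.51916 = 111.60311.
SE(ȳ) = √(111.60311) = 10.5642.

10.5642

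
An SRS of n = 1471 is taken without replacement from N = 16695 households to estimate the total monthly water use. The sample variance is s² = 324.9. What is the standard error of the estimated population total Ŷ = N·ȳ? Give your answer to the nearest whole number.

Var(Ŷ) = N²·Var(ȳ) = N²·(1 − n/N)·s²/n.
f = 1471/16695 = 0.08811021; Var(ȳ) = 0.91188979·324.9/1471 = 0.20140924.
Var(Ŷ) = 16695² · 0.20140924 = 5.6137393 × 10^7.
SE(Ŷ) = √(5.6137393 × 10^7) = 7492.

7492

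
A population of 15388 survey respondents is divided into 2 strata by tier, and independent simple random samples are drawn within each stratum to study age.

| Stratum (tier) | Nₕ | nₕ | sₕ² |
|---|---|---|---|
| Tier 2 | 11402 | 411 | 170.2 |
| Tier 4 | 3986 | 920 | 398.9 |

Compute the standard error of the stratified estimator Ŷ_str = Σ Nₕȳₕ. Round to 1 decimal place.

Var(Ŷ_str) = Σₕ Nₕ²(1 − fₕ)sₕ²/nₕ.
Tier 2: 11402²·(1 − 411/11402)·170.2/411 = 5.189625 × 10^7.
Tier 4: 3986²·(1 − 920/3986)·398.9/920 = 5.2988991 × 10^6.
Sum = 5.7195149 × 10^7.
SE = √(5.7195149 × 10^7) = 7562.7.

7562.7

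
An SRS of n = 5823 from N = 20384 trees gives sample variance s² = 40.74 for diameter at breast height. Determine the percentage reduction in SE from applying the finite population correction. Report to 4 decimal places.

15.4817

f = n/N = 5823/20384 = 0.28566523.
SE_no-fpc = √(s²/n) = 0.083644448; SE_fpc = √((1−f)s²/n) = 0.070694888.
Ratio = √(1−f) = 0.84518328. Reduction = 100·(1 − 0.84518328) = 15.4817%.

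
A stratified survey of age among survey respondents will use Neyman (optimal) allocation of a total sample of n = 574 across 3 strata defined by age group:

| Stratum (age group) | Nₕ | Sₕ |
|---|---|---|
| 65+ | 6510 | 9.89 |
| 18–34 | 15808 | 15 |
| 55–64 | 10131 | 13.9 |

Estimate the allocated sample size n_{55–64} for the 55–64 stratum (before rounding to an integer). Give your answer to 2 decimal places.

182.74

Neyman allocation: nₕ = n·NₕSₕ / Σⱼ NⱼSⱼ.
Σ NⱼSⱼ = 6510·9.89 + 15808·15 + 10131·13.9 = 442324.8.
n_{55–64} = 574·10131·13.9 / 442324.8 = 182.74.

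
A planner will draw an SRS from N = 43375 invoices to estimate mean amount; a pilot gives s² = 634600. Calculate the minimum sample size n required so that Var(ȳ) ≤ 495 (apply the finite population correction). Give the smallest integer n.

Without fpc, n₀ = s²/D = 634600/495 = 1282.0202.
With fpc, (1 − n/N)·s²/n ≤ D requires n ≥ n₀/(1 + n₀/N) = 1282.0202/(1 + 1282.0202/43375) = 1245.2158.
Rounding up, n = 1246.

1246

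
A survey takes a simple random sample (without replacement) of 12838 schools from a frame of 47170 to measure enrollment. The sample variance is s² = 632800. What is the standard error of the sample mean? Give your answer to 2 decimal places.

Under SRS without replacement, Var(ȳ) = (1 − f)·s²/n with f = n/N = 12838/47170 = 0.27216451.
Var(ȳ) = (1 − 0.27216451)·632800/12838 = 0.72783549·49.291167 = 35.875861.
SE(ȳ) = √(35.875861) = 5.99.

5.99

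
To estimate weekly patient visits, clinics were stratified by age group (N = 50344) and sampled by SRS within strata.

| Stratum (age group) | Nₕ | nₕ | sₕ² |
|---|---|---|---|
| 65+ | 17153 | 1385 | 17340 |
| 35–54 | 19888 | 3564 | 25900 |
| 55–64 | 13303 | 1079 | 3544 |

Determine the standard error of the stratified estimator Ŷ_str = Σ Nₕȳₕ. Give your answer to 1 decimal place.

Var(Ŷ_str) = Σₕ Nₕ²(1 − fₕ)sₕ²/nₕ.
65+: 17153²·(1 − 1385/17153)·17340/1385 = 3.3862266 × 10^9.
35–54: 19888²·(1 − 3564/19888)·25900/3564 = 2.3592815 × 10^9.
55–64: 13303²·(1 − 1079/13303)·3544/1079 = 5.3411552 × 10^8.
Sum = 6.2796236 × 10^9.
SE = √(6.2796236 × 10^9) = 79244.1.

79244.1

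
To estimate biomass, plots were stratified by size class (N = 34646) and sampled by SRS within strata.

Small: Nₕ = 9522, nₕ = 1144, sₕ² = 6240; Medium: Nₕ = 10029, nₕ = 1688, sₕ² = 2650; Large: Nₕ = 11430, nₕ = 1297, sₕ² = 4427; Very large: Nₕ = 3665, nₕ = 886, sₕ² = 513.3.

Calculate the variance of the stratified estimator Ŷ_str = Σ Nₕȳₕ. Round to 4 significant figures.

9.677 × 10^8

Var(Ŷ_str) = Σₕ Nₕ²(1 − fₕ)sₕ²/nₕ.
Small: 9522²·(1 − 1144/9522)·6240/1144 = 4.3513809 × 10^8.
Medium: 10029²·(1 − 1688/10029)·2650/1688 = 1.3132554 × 10^8.
Large: 11430²·(1 − 1297/11430)·4427/1297 = 3.9532458 × 10^8.
Very large: 3665²·(1 − 886/3665)·513.3/886 = 5.9006529 × 10^6.
Sum = 9.6768886 × 10^8.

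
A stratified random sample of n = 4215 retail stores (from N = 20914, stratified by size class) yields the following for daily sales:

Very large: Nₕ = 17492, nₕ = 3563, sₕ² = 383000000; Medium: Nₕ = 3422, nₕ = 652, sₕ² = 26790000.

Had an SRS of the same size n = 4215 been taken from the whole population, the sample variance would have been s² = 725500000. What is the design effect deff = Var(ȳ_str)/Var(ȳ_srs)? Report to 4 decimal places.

Var(ȳ_str) = Σ Wₕ²(1−fₕ)sₕ²/nₕ with Wₕ = Nₕ/20914:
  Very large: (17492/20914)²·(1−3563/17492)·383000000/3563 = 59878.119
  Medium: (3422/20914)²·(1−652/3422)·26790000/652 = 890.45235
  → Var(ȳ_str) = 60768.571.
Var(ȳ_srs) = (1 − 4215/20914)·725500000/4215 = 137433.69.
deff = 60768.571 / 137433.69 = 0.4422.

0.4422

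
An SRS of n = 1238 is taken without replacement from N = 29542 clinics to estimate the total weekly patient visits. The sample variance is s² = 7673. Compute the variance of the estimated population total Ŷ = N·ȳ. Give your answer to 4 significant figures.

Var(Ŷ) = N²·Var(ȳ) = N²·(1 − n/N)·s²/n.
f = 1238/29542 = 0.04190644; Var(ȳ) = 0.95809356·7673/1238 = 5.9381679.
Var(Ŷ) = 29542² · 5.9381679 = 5.1824159 × 10^9.

5.182 × 10^9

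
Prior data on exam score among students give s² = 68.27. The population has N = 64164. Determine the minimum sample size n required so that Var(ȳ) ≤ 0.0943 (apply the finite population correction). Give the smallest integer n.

716

Without fpc, n₀ = s²/D = 68.27/0.0943 = 723.9661.
With fpc, (1 − n/N)·s²/n ≤ D requires n ≥ n₀/(1 + n₀/N) = 723.9661/(1 + 723.9661/64164) = 715.8887.
Rounding up, n = 716.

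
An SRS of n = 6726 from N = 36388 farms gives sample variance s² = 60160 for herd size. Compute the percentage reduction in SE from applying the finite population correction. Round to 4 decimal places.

f = n/N = 6726/36388 = 0.18484116.
SE_no-fpc = √(s²/n) = 2.9907181; SE_fpc = √((1−f)s²/n) = 2.7002042.
Ratio = √(1−f) = 0.90286148. Reduction = 100·(1 − 0.90286148) = 9.7139%.

9.7139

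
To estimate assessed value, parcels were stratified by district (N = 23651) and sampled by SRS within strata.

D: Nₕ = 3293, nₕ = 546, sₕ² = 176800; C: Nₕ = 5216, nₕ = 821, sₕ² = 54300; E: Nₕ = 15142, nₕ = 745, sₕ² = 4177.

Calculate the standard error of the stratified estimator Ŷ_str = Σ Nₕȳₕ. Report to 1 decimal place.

75283.4

Var(Ŷ_str) = Σₕ Nₕ²(1 − fₕ)sₕ²/nₕ.
D: 3293²·(1 − 546/3293)·176800/546 = 2.9291392 × 10^9.
C: 5216²·(1 − 821/5216)·54300/821 = 1.5161883 × 10^9.
E: 15142²·(1 − 745/15142)·4177/745 = 1.2222596 × 10^9.
Sum = 5.6675871 × 10^9.
SE = √(5.6675871 × 10^9) = 75283.4.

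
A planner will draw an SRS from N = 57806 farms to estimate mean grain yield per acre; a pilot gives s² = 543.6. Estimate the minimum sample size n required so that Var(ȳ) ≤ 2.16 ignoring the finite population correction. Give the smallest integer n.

252

Without fpc, n₀ = s²/D = 543.6/2.16 = 251.6667.
Rounding up, n = 252.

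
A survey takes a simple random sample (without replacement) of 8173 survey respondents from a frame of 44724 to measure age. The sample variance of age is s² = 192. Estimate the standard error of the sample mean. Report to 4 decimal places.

Under SRS without replacement, Var(ȳ) = (1 − f)·s²/n with f = n/N = 8173/44724 = 0.18274305.
Var(ȳ) = (1 − 0.18274305)·192/8173 = 0.81725695·0.023491986 = 0.019198989.
SE(ȳ) = √(0.019198989) = 0.1386.

0.1386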